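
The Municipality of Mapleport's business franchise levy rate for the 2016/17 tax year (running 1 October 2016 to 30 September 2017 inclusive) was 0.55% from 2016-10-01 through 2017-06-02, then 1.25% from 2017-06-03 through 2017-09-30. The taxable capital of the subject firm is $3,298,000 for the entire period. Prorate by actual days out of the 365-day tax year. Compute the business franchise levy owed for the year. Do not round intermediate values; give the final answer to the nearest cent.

$25,728.92

2016-10-01 to 2017-06-02: 245 days at 0.55% → $3,298,000 × 0.55% × 245/365 = $12,175.4932
2017-06-03 to 2017-09-30: 120 days at 1.25% → $3,298,000 × 1.25% × 120/365 = $13,553.4247
Total = $25,728.9178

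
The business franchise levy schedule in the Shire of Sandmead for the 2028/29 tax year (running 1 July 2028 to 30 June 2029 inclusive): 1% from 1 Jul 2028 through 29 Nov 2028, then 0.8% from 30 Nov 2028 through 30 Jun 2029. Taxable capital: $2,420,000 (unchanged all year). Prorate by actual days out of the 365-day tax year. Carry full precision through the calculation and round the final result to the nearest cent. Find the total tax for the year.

1 Jul – 29 Nov 2028: 152 days at 1% → $2,420,000 × 1% × 152/365 = $10,077.8082
30 Nov 2028 – 30 Jun 2029: 213 days at 0.8% → $2,420,000 × 0.8% × 213/365 = $11,297.7534
Total = $21,375.5616

$21,375.56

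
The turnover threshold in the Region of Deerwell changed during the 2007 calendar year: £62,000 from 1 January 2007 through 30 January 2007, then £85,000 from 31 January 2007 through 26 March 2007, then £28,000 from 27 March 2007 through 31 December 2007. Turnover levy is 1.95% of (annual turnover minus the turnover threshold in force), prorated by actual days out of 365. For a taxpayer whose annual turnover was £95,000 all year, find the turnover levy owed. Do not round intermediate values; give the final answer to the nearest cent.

£1,084.52

1 January – 30 January 2007: 30 days, exemption £62,000 → (£95,000 − £62,000) × 1.95% × 30/365 = £52.8904
31 January – 26 March 2007: 55 days, exemption £85,000 → (£95,000 − £85,000) × 1.95% × 55/365 = £29.3836
27 March – 31 December 2007: 280 days, exemption £28,000 → (£95,000 − £28,000) × 1.95% × 280/365 = £1,002.2466
Total = £1,084.5205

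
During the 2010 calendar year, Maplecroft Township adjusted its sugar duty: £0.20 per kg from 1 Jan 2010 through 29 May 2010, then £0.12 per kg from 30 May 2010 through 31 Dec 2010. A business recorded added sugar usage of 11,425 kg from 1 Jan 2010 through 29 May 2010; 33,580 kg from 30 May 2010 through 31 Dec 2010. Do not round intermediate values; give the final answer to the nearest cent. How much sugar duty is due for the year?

£6,314.60

1 Jan – 29 May 2010: 11,425 kg at £0.20/kg → £2,285.00
30 May – 31 Dec 2010: 33,580 kg at £0.12/kg → £4,029.60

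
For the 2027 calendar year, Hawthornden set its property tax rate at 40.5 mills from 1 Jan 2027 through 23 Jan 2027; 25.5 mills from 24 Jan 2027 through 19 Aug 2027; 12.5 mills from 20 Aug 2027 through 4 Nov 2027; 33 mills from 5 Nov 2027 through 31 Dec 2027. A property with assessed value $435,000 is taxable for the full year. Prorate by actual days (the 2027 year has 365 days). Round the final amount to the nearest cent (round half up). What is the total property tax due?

1 Jan – 23 Jan 2027: 23 days at 40.5 mills → $435,000 × 4.05% × 23/365 = $1,110.1438
24 Jan – 19 Aug 2027: 208 days at 25.5 mills → $435,000 × 2.55% × 208/365 = $6,321.2055
20 Aug – 4 Nov 2027: 77 days at 12.5 mills → $435,000 × 1.25% × 77/365 = $1,147.0890
5 Nov – 31 Dec 2027: 57 days at 33 mills → $435,000 × 3.3% × 57/365 = $2,241.7397
Total = $10,820.1781

$10,820.18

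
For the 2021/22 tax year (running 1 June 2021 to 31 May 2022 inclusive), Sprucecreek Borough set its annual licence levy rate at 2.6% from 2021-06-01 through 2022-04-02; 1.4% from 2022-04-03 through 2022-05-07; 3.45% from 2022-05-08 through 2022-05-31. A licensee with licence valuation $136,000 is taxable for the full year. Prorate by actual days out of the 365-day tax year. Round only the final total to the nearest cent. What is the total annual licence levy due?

2021-06-01 to 2022-04-02: 306 days at 2.6% → $136,000 × 2.6% × 306/365 = $2,964.4274
2022-04-03 to 2022-05-07: 35 days at 1.4% → $136,000 × 1.4% × 35/365 = $182.5753
2022-05-08 to 2022-05-31: 24 days at 3.45% → $136,000 × 3.45% × 24/365 = $308.5151
Total = $3,455.5178

$3,455.52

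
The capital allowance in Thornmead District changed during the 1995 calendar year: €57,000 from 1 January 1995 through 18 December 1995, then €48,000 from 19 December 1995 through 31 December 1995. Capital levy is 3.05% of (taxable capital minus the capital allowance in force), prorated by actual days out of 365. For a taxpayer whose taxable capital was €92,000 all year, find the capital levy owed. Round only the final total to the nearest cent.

1 January – 18 December 1995: 352 days, exemption €57,000 → (€92,000 − €57,000) × 3.05% × 352/365 = €1,029.4795
19 December – 31 December 1995: 13 days, exemption €48,000 → (€92,000 − €48,000) × 3.05% × 13/365 = €47.7973
Total = €1,077.2767

€1,077.28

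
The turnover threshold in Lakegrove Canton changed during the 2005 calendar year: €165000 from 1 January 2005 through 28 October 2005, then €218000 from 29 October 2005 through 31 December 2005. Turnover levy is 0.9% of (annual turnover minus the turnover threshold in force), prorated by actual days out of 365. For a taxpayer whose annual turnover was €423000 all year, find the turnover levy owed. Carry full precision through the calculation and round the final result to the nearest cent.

€2238.36

1 January – 28 October 2005: 301 days, exemption €165000 → (€423000 − €165000) × 0.9% × 301/365 = €1914.8548
29 October – 31 December 2005: 64 days, exemption €218000 → (€423000 − €218000) × 0.9% × 64/365 = €323.5068
Total = €2238.3616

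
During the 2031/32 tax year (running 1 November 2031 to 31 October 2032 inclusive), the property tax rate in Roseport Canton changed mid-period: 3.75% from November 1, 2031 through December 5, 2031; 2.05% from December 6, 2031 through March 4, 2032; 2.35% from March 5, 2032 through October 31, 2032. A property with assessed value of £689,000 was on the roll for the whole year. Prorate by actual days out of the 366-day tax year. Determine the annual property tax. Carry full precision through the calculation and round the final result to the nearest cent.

£16,605.65

November 1 – December 5, 2031: 35 days at 3.75% → £689,000 × 3.75% × 35/366 = £2,470.7992
December 6, 2031 – March 4, 2032: 90 days at 2.05% → £689,000 × 2.05% × 90/366 = £3,473.2377
March 5 – October 31, 2032: 241 days at 2.35% → £689,000 × 2.35% × 241/366 = £10,661.6161
Total = £16,605.6530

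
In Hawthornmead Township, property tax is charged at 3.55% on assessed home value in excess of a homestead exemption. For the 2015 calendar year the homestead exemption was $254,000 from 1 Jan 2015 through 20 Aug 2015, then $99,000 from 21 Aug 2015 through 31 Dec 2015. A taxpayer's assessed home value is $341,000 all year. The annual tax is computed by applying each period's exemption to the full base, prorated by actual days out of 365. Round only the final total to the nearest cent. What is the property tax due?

$5,093.52

1 Jan – 20 Aug 2015: 232 days, exemption $254,000 → ($341,000 − $254,000) × 3.55% × 232/365 = $1,963.1014
21 Aug – 31 Dec 2015: 133 days, exemption $99,000 → ($341,000 − $99,000) × 3.55% × 133/365 = $3,130.4192
Total = $5,093.5205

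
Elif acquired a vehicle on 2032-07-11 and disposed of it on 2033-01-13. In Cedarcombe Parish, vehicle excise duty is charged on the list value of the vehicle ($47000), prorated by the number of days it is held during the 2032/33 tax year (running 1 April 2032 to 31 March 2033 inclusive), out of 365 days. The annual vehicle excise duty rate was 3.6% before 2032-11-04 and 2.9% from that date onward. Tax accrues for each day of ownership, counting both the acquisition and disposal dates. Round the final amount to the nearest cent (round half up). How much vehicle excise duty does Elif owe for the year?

2032-07-11 to 2032-11-03: 116 days at 3.6% → $47000 × 3.6% × 116/365 = $537.7315
2032-11-04 to 2033-01-13: 71 days at 2.9% → $47000 × 2.9% × 71/365 = $265.1315
Total = $802.8630

$802.86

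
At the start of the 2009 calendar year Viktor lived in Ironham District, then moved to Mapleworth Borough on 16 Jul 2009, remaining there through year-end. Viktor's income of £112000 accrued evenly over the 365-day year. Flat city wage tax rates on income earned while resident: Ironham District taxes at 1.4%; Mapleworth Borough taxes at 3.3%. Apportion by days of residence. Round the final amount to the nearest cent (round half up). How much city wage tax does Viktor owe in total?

Ironham District, 1 Jan – 15 Jul 2009: 196 days → £112000 × 1.4% × 196/365 = £841.9945
Mapleworth Borough, 16 Jul – 31 Dec 2009: 169 days → £112000 × 3.3% × 169/365 = £1711.2986
Total = £2553.2932

£2553.29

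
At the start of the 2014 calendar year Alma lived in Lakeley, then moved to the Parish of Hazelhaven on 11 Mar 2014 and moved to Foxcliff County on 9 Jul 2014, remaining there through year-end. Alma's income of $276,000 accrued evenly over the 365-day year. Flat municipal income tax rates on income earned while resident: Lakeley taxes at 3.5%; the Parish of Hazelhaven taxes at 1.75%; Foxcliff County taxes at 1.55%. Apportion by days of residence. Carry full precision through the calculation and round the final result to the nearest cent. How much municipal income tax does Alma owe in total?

$5,476.90

Lakeley, 1 Jan – 10 Mar 2014: 69 days → $276,000 × 3.5% × 69/365 = $1,826.1370
The Parish of Hazelhaven, 11 Mar – 8 Jul 2014: 120 days → $276,000 × 1.75% × 120/365 = $1,587.9452
Foxcliff County, 9 Jul – 31 Dec 2014: 176 days → $276,000 × 1.55% × 176/365 = $2,062.8164
Total = $5,476.8986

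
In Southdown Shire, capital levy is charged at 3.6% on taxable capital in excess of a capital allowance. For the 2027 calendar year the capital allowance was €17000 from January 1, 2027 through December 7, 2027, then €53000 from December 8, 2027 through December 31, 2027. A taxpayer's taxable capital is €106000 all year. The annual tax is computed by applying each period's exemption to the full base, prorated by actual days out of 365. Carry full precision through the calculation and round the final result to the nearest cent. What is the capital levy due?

January 1 – December 7, 2027: 341 days, exemption €17000 → (€106000 − €17000) × 3.6% × 341/365 = €2993.3260
December 8 – December 31, 2027: 24 days, exemption €53000 → (€106000 − €53000) × 3.6% × 24/365 = €125.4575
Total = €3118.7836

€3118.78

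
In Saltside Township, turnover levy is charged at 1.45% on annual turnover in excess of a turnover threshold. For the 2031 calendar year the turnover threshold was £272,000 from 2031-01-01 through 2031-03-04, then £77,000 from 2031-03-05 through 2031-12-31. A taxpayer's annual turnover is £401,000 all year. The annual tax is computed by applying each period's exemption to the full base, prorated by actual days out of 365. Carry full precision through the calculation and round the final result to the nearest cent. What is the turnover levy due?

2031-01-01 to 2031-03-04: 63 days, exemption £272,000 → (£401,000 − £272,000) × 1.45% × 63/365 = £322.8534
2031-03-05 to 2031-12-31: 302 days, exemption £77,000 → (£401,000 − £77,000) × 1.45% × 302/365 = £3,887.1123
Total = £4,209.9658

£4,209.97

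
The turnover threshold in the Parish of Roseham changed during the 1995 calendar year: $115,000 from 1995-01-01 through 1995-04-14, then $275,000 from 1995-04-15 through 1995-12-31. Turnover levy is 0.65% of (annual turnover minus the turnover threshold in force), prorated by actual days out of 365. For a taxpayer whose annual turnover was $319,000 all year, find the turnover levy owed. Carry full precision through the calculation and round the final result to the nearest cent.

$582.33

1995-01-01 to 1995-04-14: 104 days, exemption $115,000 → ($319,000 − $115,000) × 0.65% × 104/365 = $377.8192
1995-04-15 to 1995-12-31: 261 days, exemption $275,000 → ($319,000 − $275,000) × 0.65% × 261/365 = $204.5096
Total = $582.3288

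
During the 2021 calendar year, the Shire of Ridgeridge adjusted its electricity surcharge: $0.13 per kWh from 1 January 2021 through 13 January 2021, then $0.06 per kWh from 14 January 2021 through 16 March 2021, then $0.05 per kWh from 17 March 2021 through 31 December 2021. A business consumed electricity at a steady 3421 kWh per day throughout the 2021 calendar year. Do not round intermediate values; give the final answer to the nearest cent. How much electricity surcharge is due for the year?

1 January – 13 January 2021: 13 days × 3421 kWh/day = 44,473 kWh at $0.13/kWh → $5,781.49
14 January – 16 March 2021: 62 days × 3421 kWh/day = 212,102 kWh at $0.06/kWh → $12,726.12
17 March – 31 December 2021: 290 days × 3421 kWh/day = 992,090 kWh at $0.05/kWh → $49,604.50

$68,112.11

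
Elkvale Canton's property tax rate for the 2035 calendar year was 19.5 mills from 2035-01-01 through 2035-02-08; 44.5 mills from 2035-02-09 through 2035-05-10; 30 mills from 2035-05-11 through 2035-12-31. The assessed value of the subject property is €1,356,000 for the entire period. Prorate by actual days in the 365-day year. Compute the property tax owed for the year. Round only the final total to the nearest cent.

2035-01-01 to 2035-02-08: 39 days at 19.5 mills → €1,356,000 × 1.95% × 39/365 = €2,825.3096
2035-02-09 to 2035-05-10: 91 days at 44.5 mills → €1,356,000 × 4.45% × 91/365 = €15,044.1699
2035-05-11 to 2035-12-31: 235 days at 30 mills → €1,356,000 × 3% × 235/365 = €26,191.2329
Total = €44,060.7123

€44,060.71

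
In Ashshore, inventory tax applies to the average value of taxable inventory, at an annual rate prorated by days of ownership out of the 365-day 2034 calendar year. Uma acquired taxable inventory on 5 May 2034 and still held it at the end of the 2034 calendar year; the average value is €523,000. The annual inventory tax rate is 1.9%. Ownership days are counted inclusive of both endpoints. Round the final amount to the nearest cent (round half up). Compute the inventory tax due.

Days held (5 May – 31 Dec 2034): 241 out of 365
Tax = €523,000 × 1.9% × 241/365 = €6,561.1425

€6,561.14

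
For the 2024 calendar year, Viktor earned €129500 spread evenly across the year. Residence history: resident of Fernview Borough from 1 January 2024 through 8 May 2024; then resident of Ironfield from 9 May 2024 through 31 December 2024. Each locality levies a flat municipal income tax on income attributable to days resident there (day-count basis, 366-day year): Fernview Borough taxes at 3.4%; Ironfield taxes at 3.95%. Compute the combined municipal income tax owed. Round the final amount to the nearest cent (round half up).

€4864.21

Fernview Borough, 1 January – 8 May 2024: 129 days → €129500 × 3.4% × 129/366 = €1551.8770
Ironfield, 9 May – 31 December 2024: 237 days → €129500 × 3.95% × 237/366 = €3312.3340
Total = €4864.2111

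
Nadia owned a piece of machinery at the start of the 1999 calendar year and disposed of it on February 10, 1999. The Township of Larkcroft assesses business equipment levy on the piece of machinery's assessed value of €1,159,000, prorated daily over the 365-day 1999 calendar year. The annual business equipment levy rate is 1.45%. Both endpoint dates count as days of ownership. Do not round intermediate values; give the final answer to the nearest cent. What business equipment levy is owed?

Days held (January 1 – February 10, 1999): 41 out of 365
Tax = €1,159,000 × 1.45% × 41/365 = €1,887.7411

€1,887.74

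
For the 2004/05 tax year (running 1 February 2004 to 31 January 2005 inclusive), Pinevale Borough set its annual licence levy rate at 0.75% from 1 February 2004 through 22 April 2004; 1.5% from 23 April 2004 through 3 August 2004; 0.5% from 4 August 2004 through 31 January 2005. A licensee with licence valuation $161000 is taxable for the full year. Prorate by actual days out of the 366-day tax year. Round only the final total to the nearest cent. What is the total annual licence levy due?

1 February – 22 April 2004: 82 days at 0.75% → $161000 × 0.75% × 82/366 = $270.5328
23 April – 3 August 2004: 103 days at 1.5% → $161000 × 1.5% × 103/366 = $679.6311
4 August 2004 – 31 January 2005: 181 days at 0.5% → $161000 × 0.5% × 181/366 = $398.1011
Total = $1348.2650

$1348.27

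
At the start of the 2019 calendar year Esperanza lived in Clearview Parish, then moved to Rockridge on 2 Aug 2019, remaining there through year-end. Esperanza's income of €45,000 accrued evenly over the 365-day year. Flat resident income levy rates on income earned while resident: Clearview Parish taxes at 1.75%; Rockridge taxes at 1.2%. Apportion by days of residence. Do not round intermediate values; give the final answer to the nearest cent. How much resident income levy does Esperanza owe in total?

Clearview Parish, 1 Jan – 1 Aug 2019: 213 days → €45,000 × 1.75% × 213/365 = €459.5548
Rockridge, 2 Aug – 31 Dec 2019: 152 days → €45,000 × 1.2% × 152/365 = €224.8767
Total = €684.4315

€684.43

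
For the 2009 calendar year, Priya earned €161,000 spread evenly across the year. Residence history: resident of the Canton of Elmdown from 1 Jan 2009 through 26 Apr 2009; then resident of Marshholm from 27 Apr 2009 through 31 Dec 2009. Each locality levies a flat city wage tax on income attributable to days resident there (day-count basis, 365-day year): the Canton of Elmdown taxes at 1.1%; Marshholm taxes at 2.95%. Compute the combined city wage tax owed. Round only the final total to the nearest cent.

€3,802.91

The Canton of Elmdown, 1 Jan – 26 Apr 2009: 116 days → €161,000 × 1.1% × 116/365 = €562.8384
Marshholm, 27 Apr – 31 Dec 2009: 249 days → €161,000 × 2.95% × 249/365 = €3,240.0699
Total = €3,802.9082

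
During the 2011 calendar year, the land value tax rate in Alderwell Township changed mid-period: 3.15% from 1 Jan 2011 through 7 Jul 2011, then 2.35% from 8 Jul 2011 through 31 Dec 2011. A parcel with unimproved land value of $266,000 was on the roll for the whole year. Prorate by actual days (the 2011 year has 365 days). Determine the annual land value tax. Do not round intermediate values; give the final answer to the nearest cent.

1 Jan – 7 Jul 2011: 188 days at 3.15% → $266,000 × 3.15% × 188/365 = $4,315.7589
8 Jul – 31 Dec 2011: 177 days at 2.35% → $266,000 × 2.35% × 177/365 = $3,031.3068
Total = $7,347.0658

$7,347.07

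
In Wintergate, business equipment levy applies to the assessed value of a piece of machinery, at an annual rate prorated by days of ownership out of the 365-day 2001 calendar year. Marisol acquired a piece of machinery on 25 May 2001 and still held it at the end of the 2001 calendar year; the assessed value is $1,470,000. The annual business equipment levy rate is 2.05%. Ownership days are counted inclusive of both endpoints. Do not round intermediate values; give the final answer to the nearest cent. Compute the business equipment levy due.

$18,246.12

Days held (25 May – 31 Dec 2001): 221 out of 365
Tax = $1,470,000 × 2.05% × 221/365 = $18,246.1233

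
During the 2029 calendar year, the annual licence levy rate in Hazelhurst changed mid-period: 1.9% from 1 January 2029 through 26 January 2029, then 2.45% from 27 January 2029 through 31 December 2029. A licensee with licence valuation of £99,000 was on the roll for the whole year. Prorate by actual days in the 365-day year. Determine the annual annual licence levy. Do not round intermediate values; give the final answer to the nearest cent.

1 January – 26 January 2029: 26 days at 1.9% → £99,000 × 1.9% × 26/365 = £133.9890
27 January – 31 December 2029: 339 days at 2.45% → £99,000 × 2.45% × 339/365 = £2,252.7247
Total = £2,386.7137

£2,386.71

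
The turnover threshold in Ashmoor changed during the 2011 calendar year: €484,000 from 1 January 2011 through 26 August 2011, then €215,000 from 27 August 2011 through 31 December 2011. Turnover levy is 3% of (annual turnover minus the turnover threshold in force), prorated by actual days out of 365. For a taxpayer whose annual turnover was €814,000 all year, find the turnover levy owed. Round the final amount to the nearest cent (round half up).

1 January – 26 August 2011: 238 days, exemption €484,000 → (€814,000 − €484,000) × 3% × 238/365 = €6,455.3425
27 August – 31 December 2011: 127 days, exemption €215,000 → (€814,000 − €215,000) × 3% × 127/365 = €6,252.5753
Total = €12,707.9178

€12,707.92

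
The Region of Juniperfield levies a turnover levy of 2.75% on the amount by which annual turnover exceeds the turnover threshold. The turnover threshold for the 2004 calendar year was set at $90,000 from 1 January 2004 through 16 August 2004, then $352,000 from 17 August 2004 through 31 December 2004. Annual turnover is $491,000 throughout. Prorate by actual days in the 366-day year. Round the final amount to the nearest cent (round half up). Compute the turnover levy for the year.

1 January – 16 August 2004: 229 days, exemption $90,000 → ($491,000 − $90,000) × 2.75% × 229/366 = $6,899.7199
17 August – 31 December 2004: 137 days, exemption $352,000 → ($491,000 − $352,000) × 2.75% × 137/366 = $1,430.8265
Total = $8,330.5464

$8,330.55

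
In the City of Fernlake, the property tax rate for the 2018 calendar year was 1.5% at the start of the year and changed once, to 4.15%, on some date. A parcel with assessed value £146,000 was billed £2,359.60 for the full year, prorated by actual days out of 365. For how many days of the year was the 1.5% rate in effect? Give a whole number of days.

Let d = days at the first rate; then 365 − d days at the second rate.
£146,000 × [1.5%·d + 4.15%·(365−d)] / 365 = £2,359.60
Solving gives d = 349, so the new rate took effect on December 16, 2018.

349 days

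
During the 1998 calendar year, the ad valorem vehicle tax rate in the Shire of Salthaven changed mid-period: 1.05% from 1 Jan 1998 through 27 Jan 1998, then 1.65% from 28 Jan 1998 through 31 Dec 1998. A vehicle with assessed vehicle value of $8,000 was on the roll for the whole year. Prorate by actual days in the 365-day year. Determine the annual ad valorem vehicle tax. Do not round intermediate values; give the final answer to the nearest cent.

$128.45

1 Jan – 27 Jan 1998: 27 days at 1.05% → $8,000 × 1.05% × 27/365 = $6.2137
28 Jan – 31 Dec 1998: 338 days at 1.65% → $8,000 × 1.65% × 338/365 = $122.2356
Total = $128.4493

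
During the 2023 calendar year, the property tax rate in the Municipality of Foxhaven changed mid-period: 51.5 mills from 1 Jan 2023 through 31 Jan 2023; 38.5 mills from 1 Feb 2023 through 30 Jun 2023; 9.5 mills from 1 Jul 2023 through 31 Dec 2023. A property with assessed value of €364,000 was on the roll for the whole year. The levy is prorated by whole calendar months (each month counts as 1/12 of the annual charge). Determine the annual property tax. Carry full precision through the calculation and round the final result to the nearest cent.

1 Jan – 31 Jan 2023: 1 month at 51.5 mills → €364,000 × 5.15% × 1/12 = €1,562.1667
1 Feb – 30 Jun 2023: 5 months at 38.5 mills → €364,000 × 3.85% × 5/12 = €5,839.1667
1 Jul – 31 Dec 2023: 6 months at 9.5 mills → €364,000 × 0.95% × 6/12 = €1,729.0000
Total = €9,130.3333

€9,130.33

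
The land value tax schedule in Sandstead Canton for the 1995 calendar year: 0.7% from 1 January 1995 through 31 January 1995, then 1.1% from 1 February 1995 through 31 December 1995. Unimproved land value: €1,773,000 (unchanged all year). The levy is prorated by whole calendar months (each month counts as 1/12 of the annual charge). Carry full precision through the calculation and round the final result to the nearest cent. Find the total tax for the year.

1 January – 31 January 1995: 1 month at 0.7% → €1,773,000 × 0.7% × 1/12 = €1,034.2500
1 February – 31 December 1995: 11 months at 1.1% → €1,773,000 × 1.1% × 11/12 = €17,877.7500
Total = €18,912.0000

€18,912.00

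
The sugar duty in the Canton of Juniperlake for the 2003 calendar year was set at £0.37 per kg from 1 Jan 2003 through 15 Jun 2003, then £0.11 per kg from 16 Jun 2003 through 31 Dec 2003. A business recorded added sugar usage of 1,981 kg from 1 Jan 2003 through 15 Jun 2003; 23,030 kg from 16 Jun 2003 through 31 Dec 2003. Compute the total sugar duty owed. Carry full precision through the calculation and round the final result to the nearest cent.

£3266.27

1 Jan – 15 Jun 2003: 1,981 kg at £0.37/kg → £732.97
16 Jun – 31 Dec 2003: 23,030 kg at £0.11/kg → £2533.30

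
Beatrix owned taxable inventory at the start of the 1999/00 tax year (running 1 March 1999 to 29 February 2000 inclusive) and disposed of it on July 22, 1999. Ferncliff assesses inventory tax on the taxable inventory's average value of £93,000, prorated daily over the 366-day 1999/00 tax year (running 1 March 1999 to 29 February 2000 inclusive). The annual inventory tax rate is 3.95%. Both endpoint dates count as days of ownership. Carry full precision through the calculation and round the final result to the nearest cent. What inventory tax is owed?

Days held (March 1 – July 22, 1999): 144 out of 366
Tax = £93,000 × 3.95% × 144/366 = £1,445.3115

£1,445.31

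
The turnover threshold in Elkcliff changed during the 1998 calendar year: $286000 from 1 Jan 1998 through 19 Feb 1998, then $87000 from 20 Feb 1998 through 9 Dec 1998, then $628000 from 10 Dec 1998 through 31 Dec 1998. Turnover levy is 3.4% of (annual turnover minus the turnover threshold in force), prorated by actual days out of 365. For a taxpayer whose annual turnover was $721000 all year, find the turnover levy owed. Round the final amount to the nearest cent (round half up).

1 Jan – 19 Feb 1998: 50 days, exemption $286000 → ($721000 − $286000) × 3.4% × 50/365 = $2026.0274
20 Feb – 9 Dec 1998: 293 days, exemption $87000 → ($721000 − $87000) × 3.4% × 293/365 = $17303.8575
10 Dec – 31 Dec 1998: 22 days, exemption $628000 → ($721000 − $628000) × 3.4% × 22/365 = $190.5863
Total = $19520.4712

$19520.47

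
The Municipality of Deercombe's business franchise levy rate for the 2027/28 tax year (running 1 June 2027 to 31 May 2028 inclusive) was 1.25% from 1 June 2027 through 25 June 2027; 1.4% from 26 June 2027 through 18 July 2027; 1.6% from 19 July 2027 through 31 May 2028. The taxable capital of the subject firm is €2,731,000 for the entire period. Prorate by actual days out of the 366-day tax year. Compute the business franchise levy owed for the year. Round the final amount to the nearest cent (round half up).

€42,699.86

1 June – 25 June 2027: 25 days at 1.25% → €2,731,000 × 1.25% × 25/366 = €2,331.7964
26 June – 18 July 2027: 23 days at 1.4% → €2,731,000 × 1.4% × 23/366 = €2,402.6831
19 July 2027 – 31 May 2028: 318 days at 1.6% → €2,731,000 × 1.6% × 318/366 = €37,965.3770
Total = €42,699.8566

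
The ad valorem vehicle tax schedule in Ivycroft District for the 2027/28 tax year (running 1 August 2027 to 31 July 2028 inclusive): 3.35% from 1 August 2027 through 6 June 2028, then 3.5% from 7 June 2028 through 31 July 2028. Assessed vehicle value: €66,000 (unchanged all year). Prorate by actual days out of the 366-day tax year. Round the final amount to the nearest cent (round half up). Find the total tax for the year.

1 August 2027 – 6 June 2028: 311 days at 3.35% → €66,000 × 3.35% × 311/366 = €1,878.7459
7 June – 31 July 2028: 55 days at 3.5% → €66,000 × 3.5% × 55/366 = €347.1311
Total = €2,225.8770

€2,225.88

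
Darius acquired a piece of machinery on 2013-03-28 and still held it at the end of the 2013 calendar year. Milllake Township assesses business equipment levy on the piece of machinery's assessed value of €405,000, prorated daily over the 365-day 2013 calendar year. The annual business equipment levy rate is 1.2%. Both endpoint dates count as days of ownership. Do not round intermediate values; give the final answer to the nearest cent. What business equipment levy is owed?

Days held (2013-03-28 to 2013-12-31): 279 out of 365
Tax = €405,000 × 1.2% × 279/365 = €3,714.9041

€3,714.90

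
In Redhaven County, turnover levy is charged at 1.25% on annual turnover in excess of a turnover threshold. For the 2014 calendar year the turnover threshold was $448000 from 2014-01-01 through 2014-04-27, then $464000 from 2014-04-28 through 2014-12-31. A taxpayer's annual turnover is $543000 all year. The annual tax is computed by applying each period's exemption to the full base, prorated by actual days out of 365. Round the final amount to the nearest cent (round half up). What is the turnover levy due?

2014-01-01 to 2014-04-27: 117 days, exemption $448000 → ($543000 − $448000) × 1.25% × 117/365 = $380.6507
2014-04-28 to 2014-12-31: 248 days, exemption $464000 → ($543000 − $464000) × 1.25% × 248/365 = $670.9589
Total = $1051.6096

$1051.61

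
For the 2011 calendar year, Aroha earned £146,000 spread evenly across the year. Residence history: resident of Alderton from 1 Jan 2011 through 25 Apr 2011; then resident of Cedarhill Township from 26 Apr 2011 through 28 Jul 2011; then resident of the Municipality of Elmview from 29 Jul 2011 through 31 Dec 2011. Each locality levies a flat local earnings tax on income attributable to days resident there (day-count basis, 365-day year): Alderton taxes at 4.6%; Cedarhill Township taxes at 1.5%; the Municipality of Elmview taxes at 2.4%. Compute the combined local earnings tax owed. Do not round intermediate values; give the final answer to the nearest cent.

Alderton, 1 Jan – 25 Apr 2011: 115 days → £146,000 × 4.6% × 115/365 = £2,116.0000
Cedarhill Township, 26 Apr – 28 Jul 2011: 94 days → £146,000 × 1.5% × 94/365 = £564.0000
The Municipality of Elmview, 29 Jul – 31 Dec 2011: 156 days → £146,000 × 2.4% × 156/365 = £1,497.6000
Total = £4,177.6000

£4,177.60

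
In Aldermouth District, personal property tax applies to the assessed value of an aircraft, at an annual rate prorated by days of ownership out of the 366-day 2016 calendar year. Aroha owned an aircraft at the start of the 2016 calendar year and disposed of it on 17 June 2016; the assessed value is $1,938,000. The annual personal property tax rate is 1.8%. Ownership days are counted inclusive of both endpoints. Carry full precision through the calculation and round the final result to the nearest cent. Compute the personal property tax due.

$16,107.64

Days held (1 January – 17 June 2016): 169 out of 366
Tax = $1,938,000 × 1.8% × 169/366 = $16,107.6393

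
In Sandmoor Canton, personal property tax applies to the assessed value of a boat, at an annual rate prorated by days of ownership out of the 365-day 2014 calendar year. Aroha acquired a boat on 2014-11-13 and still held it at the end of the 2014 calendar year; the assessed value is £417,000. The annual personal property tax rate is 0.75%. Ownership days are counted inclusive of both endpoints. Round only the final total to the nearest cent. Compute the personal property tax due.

£419.86

Days held (2014-11-13 to 2014-12-31): 49 out of 365
Tax = £417,000 × 0.75% × 49/365 = £419.8562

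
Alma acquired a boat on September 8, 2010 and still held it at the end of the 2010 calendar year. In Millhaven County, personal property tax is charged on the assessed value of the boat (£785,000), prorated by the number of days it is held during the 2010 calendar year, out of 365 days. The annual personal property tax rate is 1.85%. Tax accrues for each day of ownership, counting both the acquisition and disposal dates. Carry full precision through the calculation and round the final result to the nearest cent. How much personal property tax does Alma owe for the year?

Days held (September 8 – December 31, 2010): 115 out of 365
Tax = £785,000 × 1.85% × 115/365 = £4,575.5822

£4,575.58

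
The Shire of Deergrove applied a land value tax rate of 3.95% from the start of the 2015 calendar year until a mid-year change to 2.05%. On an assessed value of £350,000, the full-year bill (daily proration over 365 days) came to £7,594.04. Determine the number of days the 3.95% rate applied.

23 days

Let d = days at the first rate; then 365 − d days at the second rate.
£350,000 × [3.95%·d + 2.05%·(365−d)] / 365 = £7,594.04
Solving gives d = 23, so the new rate took effect on 24 January 2015.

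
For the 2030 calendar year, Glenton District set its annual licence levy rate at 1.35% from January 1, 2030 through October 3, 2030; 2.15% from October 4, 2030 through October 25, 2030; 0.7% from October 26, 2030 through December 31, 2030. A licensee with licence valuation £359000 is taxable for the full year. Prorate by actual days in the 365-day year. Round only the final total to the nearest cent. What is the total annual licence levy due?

£4591.27

January 1 – October 3, 2030: 276 days at 1.35% → £359000 × 1.35% × 276/365 = £3664.7507
October 4 – October 25, 2030: 22 days at 2.15% → £359000 × 2.15% × 22/365 = £465.2247
October 26 – December 31, 2030: 67 days at 0.7% → £359000 × 0.7% × 67/365 = £461.2904
Total = £4591.2658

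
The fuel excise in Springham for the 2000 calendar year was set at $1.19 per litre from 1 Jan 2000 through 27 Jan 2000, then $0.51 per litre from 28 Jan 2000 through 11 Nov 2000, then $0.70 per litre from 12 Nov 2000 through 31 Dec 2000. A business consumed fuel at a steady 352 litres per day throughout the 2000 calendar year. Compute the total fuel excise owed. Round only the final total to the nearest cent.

$75,511.04

1 Jan – 27 Jan 2000: 27 days × 352 litres/day = 9,504 litres at $1.19/litre → $11,309.76
28 Jan – 11 Nov 2000: 289 days × 352 litres/day = 101,728 litres at $0.51/litre → $51,881.28
12 Nov – 31 Dec 2000: 50 days × 352 litres/day = 17,600 litres at $0.70/litre → $12,320.00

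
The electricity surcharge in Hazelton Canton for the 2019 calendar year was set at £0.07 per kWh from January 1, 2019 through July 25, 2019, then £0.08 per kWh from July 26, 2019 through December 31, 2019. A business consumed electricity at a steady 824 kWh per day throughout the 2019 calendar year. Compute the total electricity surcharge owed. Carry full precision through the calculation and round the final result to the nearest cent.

January 1 – July 25, 2019: 206 days × 824 kWh/day = 169,744 kWh at £0.07/kWh → £11,882.08
July 26 – December 31, 2019: 159 days × 824 kWh/day = 131,016 kWh at £0.08/kWh → £10,481.28

£22,363.36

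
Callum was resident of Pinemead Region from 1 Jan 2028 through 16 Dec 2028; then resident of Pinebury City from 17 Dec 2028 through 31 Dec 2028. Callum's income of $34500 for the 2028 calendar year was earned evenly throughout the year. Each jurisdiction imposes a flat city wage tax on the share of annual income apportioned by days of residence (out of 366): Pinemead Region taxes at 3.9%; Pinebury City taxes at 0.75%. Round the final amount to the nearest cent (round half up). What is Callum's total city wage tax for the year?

$1300.96

Pinemead Region, 1 Jan – 16 Dec 2028: 351 days → $34500 × 3.9% × 351/366 = $1290.3566
Pinebury City, 17 Dec – 31 Dec 2028: 15 days → $34500 × 0.75% × 15/366 = $10.6045
Total = $1300.9611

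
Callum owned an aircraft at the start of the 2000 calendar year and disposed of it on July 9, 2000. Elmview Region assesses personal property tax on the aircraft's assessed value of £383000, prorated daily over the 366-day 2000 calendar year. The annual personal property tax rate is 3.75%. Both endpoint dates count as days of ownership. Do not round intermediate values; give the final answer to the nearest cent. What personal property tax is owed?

£7495.18

Days held (January 1 – July 9, 2000): 191 out of 366
Tax = £383000 × 3.75% × 191/366 = £7495.1844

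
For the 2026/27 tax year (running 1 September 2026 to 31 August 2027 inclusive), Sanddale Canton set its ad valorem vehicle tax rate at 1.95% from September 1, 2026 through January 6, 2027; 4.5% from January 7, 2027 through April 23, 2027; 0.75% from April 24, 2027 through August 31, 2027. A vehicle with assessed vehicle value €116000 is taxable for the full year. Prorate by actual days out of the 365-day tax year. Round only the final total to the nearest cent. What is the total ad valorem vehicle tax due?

September 1, 2026 – January 6, 2027: 128 days at 1.95% → €116000 × 1.95% × 128/365 = €793.2493
January 7 – April 23, 2027: 107 days at 4.5% → €116000 × 4.5% × 107/365 = €1530.2466
April 24 – August 31, 2027: 130 days at 0.75% → €116000 × 0.75% × 130/365 = €309.8630
Total = €2633.3589

€2633.36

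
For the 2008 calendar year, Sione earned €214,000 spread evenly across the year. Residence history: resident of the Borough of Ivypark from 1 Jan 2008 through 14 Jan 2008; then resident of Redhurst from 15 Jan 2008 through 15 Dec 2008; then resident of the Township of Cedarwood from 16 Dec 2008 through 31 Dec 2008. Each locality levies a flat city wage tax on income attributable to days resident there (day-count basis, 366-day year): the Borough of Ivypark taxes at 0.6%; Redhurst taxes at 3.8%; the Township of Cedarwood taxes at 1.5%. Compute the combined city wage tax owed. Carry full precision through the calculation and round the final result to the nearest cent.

€7,654.89

The Borough of Ivypark, 1 Jan – 14 Jan 2008: 14 days → €214,000 × 0.6% × 14/366 = €49.1148
Redhurst, 15 Jan – 15 Dec 2008: 336 days → €214,000 × 3.8% × 336/366 = €7,465.4426
The Township of Cedarwood, 16 Dec – 31 Dec 2008: 16 days → €214,000 × 1.5% × 16/366 = €140.3279
Total = €7,654.8852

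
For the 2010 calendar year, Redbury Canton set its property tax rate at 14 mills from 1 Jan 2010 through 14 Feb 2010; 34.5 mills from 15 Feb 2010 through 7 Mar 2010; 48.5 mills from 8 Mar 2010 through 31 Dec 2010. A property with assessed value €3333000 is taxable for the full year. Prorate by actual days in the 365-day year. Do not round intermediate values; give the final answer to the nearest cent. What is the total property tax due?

€144789.17

1 Jan – 14 Feb 2010: 45 days at 14 mills → €3333000 × 1.4% × 45/365 = €5752.8493
15 Feb – 7 Mar 2010: 21 days at 34.5 mills → €3333000 × 3.45% × 21/365 = €6615.7767
8 Mar – 31 Dec 2010: 299 days at 48.5 mills → €3333000 × 4.85% × 299/365 = €132420.5466
Total = €144789.1726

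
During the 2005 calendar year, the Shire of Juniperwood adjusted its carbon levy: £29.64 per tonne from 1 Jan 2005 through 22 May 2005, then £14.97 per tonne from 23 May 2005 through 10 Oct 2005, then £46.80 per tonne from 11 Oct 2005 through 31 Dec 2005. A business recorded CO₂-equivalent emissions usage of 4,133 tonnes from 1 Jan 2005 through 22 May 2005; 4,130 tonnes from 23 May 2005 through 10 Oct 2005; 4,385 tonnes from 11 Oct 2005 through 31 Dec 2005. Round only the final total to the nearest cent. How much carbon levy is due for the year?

1 Jan – 22 May 2005: 4,133 tonnes at £29.64/tonne → £122,502.12
23 May – 10 Oct 2005: 4,130 tonnes at £14.97/tonne → £61,826.10
11 Oct – 31 Dec 2005: 4,385 tonnes at £46.80/tonne → £205,218.00

£389,546.22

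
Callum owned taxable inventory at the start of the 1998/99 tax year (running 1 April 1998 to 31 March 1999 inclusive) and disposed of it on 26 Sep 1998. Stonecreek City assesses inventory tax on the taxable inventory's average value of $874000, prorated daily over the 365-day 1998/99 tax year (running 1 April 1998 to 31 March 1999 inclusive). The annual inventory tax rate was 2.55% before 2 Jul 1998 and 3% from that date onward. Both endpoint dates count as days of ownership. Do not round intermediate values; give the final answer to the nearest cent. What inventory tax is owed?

$11867.24

1 Apr – 1 Jul 1998: 92 days at 2.55% → $874000 × 2.55% × 92/365 = $5617.5452
2 Jul – 26 Sep 1998: 87 days at 3% → $874000 × 3% × 87/365 = $6249.6986
Total = $11867.2438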